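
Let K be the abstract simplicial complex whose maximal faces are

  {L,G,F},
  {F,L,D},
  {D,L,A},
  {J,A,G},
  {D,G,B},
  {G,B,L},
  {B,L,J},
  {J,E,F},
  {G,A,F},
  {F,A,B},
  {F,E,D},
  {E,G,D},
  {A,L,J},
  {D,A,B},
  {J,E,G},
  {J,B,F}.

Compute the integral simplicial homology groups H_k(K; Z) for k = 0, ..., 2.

H_0 = Z,  H_1 = Z^2,  H_2 = Z.

Order the vertices as A < B < D < E < F < G < J < L. Listing each simplex with vertices in this order, K has dimension 2 with simplices:

  0-simplices (8): A, B, D, E, F, G, J, L
  1-simplices (24): AB, AD, AF, AG, AJ, AL, BD, BF, BG, BJ, BL, DE, DF, DG, DL, EF, EG, EJ, FG, FJ, FL, GJ, GL, JL
  2-simplices (16): ABD, ABF, ADL, AFG, AGJ, AJL, BDG, BFJ, BGL, BJL, DEF, DEG, DFL, EFJ, EGJ, FGL

giving chain groups C_0 ≅ Z^8, C_1 ≅ Z^24, C_2 ≅ Z^16.

The boundary map ∂_1: C_1 → C_0 is given by ∂[p,q] = [q] − [p]. For instance
  ∂GL = L − G.
As a 8×24 matrix over Z this has rank 7, with invariant factors (1,1,1,1,1,1,1).

Boundary ∂_2: C_2 → C_1 acts by ∂[p,q,r] = [q,r] − [p,r] + [p,q]. For instance
  ∂BFJ = FJ − BJ + BF,
  ∂AFG = FG − AG + AF.
The 24×16 boundary matrix has rank 15 and Smith normal form diag(1,1,1,1,1,1,1,1,1,1,1,1,1,1,1).

Reading off H_k = ker ∂_k / im ∂_{k+1}:

  H_0: rank C_0 − rank ∂_1 = 8 − 7 = 1, and the invariant factors of ∂_1 are all 1, so H_0 = Z.
  H_1: rank ker ∂_1 − rank ∂_2 = (24 − 7) − 15 = 2, and the invariant factors of ∂_2 are all 1, so H_1 = Z^2.
  H_2: rank ker ∂_2 − rank ∂_3 = (16 − 15) − 0 = 1, and there is no ∂_3, so H_2 = Z.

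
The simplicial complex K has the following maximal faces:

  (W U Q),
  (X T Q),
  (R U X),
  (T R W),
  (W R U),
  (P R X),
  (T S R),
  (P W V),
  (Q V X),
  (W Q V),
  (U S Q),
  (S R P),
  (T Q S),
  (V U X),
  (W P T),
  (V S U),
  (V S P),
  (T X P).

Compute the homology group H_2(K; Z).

H_2 = 0.

Take the total order P < Q < R < S < T < U < V < W < X on the vertex set. Then K (dimension 2) consists of the simplices:

  0-simplices (9): P, Q, R, S, T, U, V, W, X
  1-simplices (27): PR, PS, PT, PV, PW, PX, QS, QT, QU, QV, QW, QX, RS, RT, RU, RW, RX, ST, SU, SV, TW, TX, UV, UW, UX, VW, VX
  2-simplices (18): PRS, PRX, PSV, PTW, PTX, PVW, QST, QSU, QTX, QUW, QVW, QVX, RST, RTW, RUW, RUX, SUV, UVX

Hence C_0 ≅ Z^9, C_1 ≅ Z^27, C_2 ≅ Z^18.

∂_1: C_1 → C_0 sends each edge [p,q] (with p < q) to q − p.
This gives a 9×27 integer matrix of rank 8; reducing to Smith normal form yields diagonal entries (1,1,1,1,1,1,1,1).

The boundary map ∂_2: C_2 → C_1 acts by ∂[p,q,r] = [q,r] − [p,r] + [p,q]. For instance
  ∂PSV = SV − PV + PS,
  ∂RST = ST − RT + RS.
As a 27×18 matrix over Z this has rank 18, with invariant factors (1,1,1,1,1,1,1,1,1,1,1,1,1,1,1,1,1,2).

From H_k ≅ ker(∂_k) / im(∂_{k+1}) we obtain:

  H_2: rank ker ∂_2 − rank ∂_3 = (18 − 18) − 0 = 0, and there is no ∂_3, so H_2 ≅ 0.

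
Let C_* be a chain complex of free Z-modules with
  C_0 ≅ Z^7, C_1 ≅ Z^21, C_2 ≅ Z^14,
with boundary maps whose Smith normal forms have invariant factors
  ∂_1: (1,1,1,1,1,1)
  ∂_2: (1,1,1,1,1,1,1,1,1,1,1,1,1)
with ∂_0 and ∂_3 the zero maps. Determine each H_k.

H_0 = Z,  H_1 = Z^2,  H_2 = Z.

H_0: b_0 = 7 − 0 − 6 = 1; torsion from ∂_1 factors > 1: none. So H_0 = Z.
H_1: b_1 = 21 − 6 − 13 = 2; torsion from ∂_2 factors > 1: none. So H_1 = Z^2.
H_2: b_2 = 14 − 13 − 0 = 1; torsion from ∂_3 factors > 1: none. So H_2 = Z.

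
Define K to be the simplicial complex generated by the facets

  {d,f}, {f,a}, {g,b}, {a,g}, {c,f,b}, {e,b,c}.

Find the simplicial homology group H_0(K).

H_0 = Z.

Fix the vertex order a < b < c < d < e < f < g and write every simplex with vertices in increasing order. Then dim K = 2 and the simplices of K are:

  0-simplices (7): a, b, c, d, e, f, g
  1-simplices (9): af, ag, bc, be, bf, bg, ce, cf, df
  2-simplices (2): bce, bcf

so the chain groups are C_0 ≅ Z^7, C_1 ≅ Z^9, C_2 ≅ Z^2.

The boundary map ∂_1: C_1 → C_0 is given by ∂[p,q] = [q] − [p].
The resulting 7×9 matrix has rank 6, and its Smith normal form has invariant factors (1,1,1,1,1,1).

Boundary ∂_2: C_2 → C_1 maps a triangle to the signed sum of its edges. For instance
  ∂bcf = cf − bf + bc,
  ∂bce = ce − be + bc.
As a 9×2 matrix over Z this has rank 2, with invariant factors (1,1).

Reading off H_k = ker ∂_k / im ∂_{k+1}:

  H_0: rank C_0 − rank ∂_1 = 7 − 6 = 1, and the invariant factors of ∂_1 are all 1, so H_0 ≅ Z.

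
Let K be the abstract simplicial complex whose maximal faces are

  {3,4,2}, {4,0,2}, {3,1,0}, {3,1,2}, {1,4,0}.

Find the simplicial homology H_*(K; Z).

Take the total order 0 < 1 < 2 < 3 < 4 on the vertex set. Then K (dimension 2) consists of the simplices:

  0-simplices (5): [0], [1], [2], [3], [4]
  1-simplices (10): [0,1], [0,2], [0,3], [0,4], [1,2], [1,3], [1,4], [2,3], [2,4], [3,4]
  2-simplices (5): [0,1,3], [0,1,4], [0,2,4], [1,2,3], [2,3,4]

so the chain groups are C_0 ≅ Z^5, C_1 ≅ Z^10, C_2 ≅ Z^5.

Boundary ∂_1: C_1 → C_0 is given by ∂[p,q] = [q] − [p]. For instance
  ∂[1,4] = [4] − [1].
The 5×10 boundary matrix has rank 4 and Smith normal form diag(1,1,1,1).

∂_2: C_2 → C_1 acts by ∂[p,q,r] = [q,r] − [p,r] + [p,q]. For instance
  ∂[0,1,3] = [1,3] − [0,3] + [0,1],
  ∂[1,2,3] = [2,3] − [1,3] + [1,2].
The 10×5 boundary matrix has rank 5 and Smith normal form diag(1,1,1,1,1).

Computing H_k = (kernel of ∂_k) / (image of ∂_{k+1}):

  H_0: rank C_0 − rank ∂_1 = 5 − 4 = 1, and the invariant factors of ∂_1 are all 1, so H_0 ≅ Z.
  H_1: rank ker ∂_1 − rank ∂_2 = (10 − 4) − 5 = 1, and the invariant factors of ∂_2 are all 1, so H_1 ≅ Z.
  H_2: rank ker ∂_2 − rank ∂_3 = (5 − 5) − 0 = 0, and there is no ∂_3, so H_2 ≅ 0.

(K is a triangulation of the Möbius band.)

H_0 = Z,  H_1 = Z,  H_2 = 0.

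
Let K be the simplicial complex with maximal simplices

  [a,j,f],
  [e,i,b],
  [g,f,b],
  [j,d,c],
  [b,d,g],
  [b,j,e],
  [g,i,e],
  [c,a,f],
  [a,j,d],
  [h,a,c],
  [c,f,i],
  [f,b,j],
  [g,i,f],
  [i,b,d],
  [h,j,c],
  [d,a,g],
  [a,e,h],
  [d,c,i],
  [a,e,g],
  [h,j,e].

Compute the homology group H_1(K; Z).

Fix the vertex order a < b < c < d < e < f < g < h < i < j and write every simplex with vertices in increasing order. Then dim K = 2 and the simplices of K are:

  0-simplices (10): a, b, c, d, e, f, g, h, i, j
  1-simplices (30): ac, ad, ae, af, ag, ah, aj, bd, be, bf, bg, bi, bj, cd, cf, ch, ci, cj, dg, di, dj, eg, eh, ei, ej, fg, fi, fj, gi, hj
  2-simplices (20): acf, ach, adg, adj, aeg, aeh, afj, bdg, bdi, bei, bej, bfg, bfj, cdi, cdj, cfi, chj, egi, ehj, fgi

giving chain groups C_0 ≅ Z^10, C_1 ≅ Z^30, C_2 ≅ Z^20.

∂_1: C_1 → C_0 maps an edge to its endpoints' difference, ∂[p,q] = q − p.
This gives a 10×30 integer matrix of rank 9; reducing to Smith normal form yields diagonal entries (1,1,1,1,1,1,1,1,1).

Boundary ∂_2: C_2 → C_1 acts by ∂[p,q,r] = [q,r] − [p,r] + [p,q]. For instance
  ∂cdi = di − ci + cd,
  ∂bfj = fj − bj + bf.
This gives a 30×20 integer matrix of rank 20; reducing to Smith normal form yields diagonal entries (1,1,1,1,1,1,1,1,1,1,1,1,1,1,1,1,1,1,1,2).

From H_k ≅ ker(∂_k) / im(∂_{k+1}) we obtain:

  H_1: rank ker ∂_1 − rank ∂_2 = (30 − 9) − 20 = 1, and ∂_2 has invariant factor 2 > 1, so H_1 ≅ Z ⊕ Z/2Z.

H_1 ≅ Z ⊕ Z/2Z.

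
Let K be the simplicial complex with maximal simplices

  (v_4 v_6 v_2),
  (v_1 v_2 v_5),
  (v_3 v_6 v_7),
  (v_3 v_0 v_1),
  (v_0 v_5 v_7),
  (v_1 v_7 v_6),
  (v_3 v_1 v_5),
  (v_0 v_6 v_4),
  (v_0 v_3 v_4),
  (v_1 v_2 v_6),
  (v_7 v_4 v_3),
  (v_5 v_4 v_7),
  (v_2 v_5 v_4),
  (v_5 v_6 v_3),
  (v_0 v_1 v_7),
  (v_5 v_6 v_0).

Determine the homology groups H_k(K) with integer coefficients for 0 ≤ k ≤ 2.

H_0 = Z,  H_1 = Z^2,  H_2 = Z.

Fix the vertex order v_0 < v_1 < v_2 < v_3 < v_4 < v_5 < v_6 < v_7 and write every simplex with vertices in increasing order. Then dim K = 2 and the simplices of K are:

  0-simplices (8): [v_0], [v_1], [v_2], [v_3], [v_4], [v_5], [v_6], [v_7]
  1-simplices (24): (24 of them)
  2-simplices (16): (16 of them)

giving chain groups C_0 ≅ Z^8, C_1 ≅ Z^24, C_2 ≅ Z^16.

∂_1: C_1 → C_0 maps an edge to its endpoints' difference, ∂[p,q] = q − p. For instance
  ∂[v_3,v_5] = [v_5] − [v_3].
As a 8×24 matrix over Z this has rank 7, with invariant factors (1,1,1,1,1,1,1).

∂_2: C_2 → C_1 maps a triangle to the signed sum of its edges. For instance
  ∂[v_4,v_5,v_7] = [v_5,v_7] − [v_4,v_7] + [v_4,v_5],
  ∂[v_3,v_4,v_7] = [v_4,v_7] − [v_3,v_7] + [v_3,v_4].
The resulting 24×16 matrix has rank 15, and its Smith normal form has invariant factors (1,1,1,1,1,1,1,1,1,1,1,1,1,1,1).

Reading off H_k = ker ∂_k / im ∂_{k+1}:

  H_0: rank C_0 − rank ∂_1 = 8 − 7 = 1, and the invariant factors of ∂_1 are all 1, so H_0 = Z.
  H_1: rank ker ∂_1 − rank ∂_2 = (24 − 7) − 15 = 2, and the invariant factors of ∂_2 are all 1, so H_1 = Z^2.
  H_2: rank ker ∂_2 − rank ∂_3 = (16 − 15) − 0 = 1, and there is no ∂_3, so H_2 = Z.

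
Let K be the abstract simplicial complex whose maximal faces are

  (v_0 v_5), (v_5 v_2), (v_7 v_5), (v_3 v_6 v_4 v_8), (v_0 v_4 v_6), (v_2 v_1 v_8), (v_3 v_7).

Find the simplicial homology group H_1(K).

Take the total order v_0 < v_1 < v_2 < v_3 < v_4 < v_5 < v_6 < v_7 < v_8 on the vertex set. Then K (dimension 3) consists of the simplices:

  0-simplices (9): [v_0], [v_1], [v_2], [v_3], [v_4], [v_5], [v_6], [v_7], [v_8]
  1-simplices (15): (15 of them)
  2-simplices (6): [v_0,v_4,v_6], [v_1,v_2,v_8], [v_3,v_4,v_6], [v_3,v_4,v_8], [v_3,v_6,v_8], [v_4,v_6,v_8]
  3-simplices (1): [v_3,v_4,v_6,v_8]

giving chain groups C_0 ≅ Z^9, C_1 ≅ Z^15, C_2 ≅ Z^6, C_3 ≅ Z^1.

The boundary map ∂_1: C_1 → C_0 is given by ∂[p,q] = [q] − [p].
The resulting 9×15 matrix has rank 8, and its Smith normal form has invariant factors (1,1,1,1,1,1,1,1).

Boundary ∂_2: C_2 → C_1 sends each 2-simplex [p,q,r] to [q,r] − [p,r] + [p,q]. For instance
  ∂[v_1,v_2,v_8] = [v_2,v_8] − [v_1,v_8] + [v_1,v_2],
  ∂[v_3,v_4,v_6] = [v_4,v_6] − [v_3,v_6] + [v_3,v_4].
This gives a 15×6 integer matrix of rank 5; reducing to Smith normal form yields diagonal entries (1,1,1,1,1).

Boundary ∂_3: C_3 → C_2 sends each 3-simplex σ to the alternating sum Σ_i (−1)^i (σ with its i-th vertex removed). For instance
  ∂[v_3,v_4,v_6,v_8] = [v_4,v_6,v_8] − [v_3,v_6,v_8] + [v_3,v_4,v_8] − [v_3,v_4,v_6].
This gives a 6×1 integer matrix of rank 1; reducing to Smith normal form yields diagonal entries (1).

Computing H_k = (kernel of ∂_k) / (image of ∂_{k+1}):

  H_1: rank ker ∂_1 − rank ∂_2 = (15 − 8) − 5 = 2, and the invariant factors of ∂_2 are all 1, so H_1 = Z^2.

H_1 ≅ Z^2.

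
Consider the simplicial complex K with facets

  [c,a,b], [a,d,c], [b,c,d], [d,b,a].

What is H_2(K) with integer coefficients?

We work with the vertex ordering a < b < c < d. The simplices of K, each written with vertices in increasing order, are:

  0-simplices (4): a, b, c, d
  1-simplices (6): ab, ac, ad, bc, bd, cd
  2-simplices (4): abc, abd, acd, bcd

so the chain groups are C_0 ≅ Z^4, C_1 ≅ Z^6, C_2 ≅ Z^4.

∂_1: C_1 → C_0 is given by ∂[p,q] = [q] − [p]. For instance
  ∂bd = d − b.
The resulting 4×6 matrix has rank 3, and its Smith normal form has invariant factors (1,1,1).

∂_2: C_2 → C_1 acts by ∂[p,q,r] = [q,r] − [p,r] + [p,q]. For instance
  ∂bcd = cd − bd + bc,
  ∂acd = cd − ad + ac.
The resulting 6×4 matrix has rank 3, and its Smith normal form has invariant factors (1,1,1).

From H_k ≅ ker(∂_k) / im(∂_{k+1}) we obtain:

  H_2: rank ker ∂_2 − rank ∂_3 = (4 − 3) − 0 = 1, and there is no ∂_3, so H_2 = Z.

H_2 = Z.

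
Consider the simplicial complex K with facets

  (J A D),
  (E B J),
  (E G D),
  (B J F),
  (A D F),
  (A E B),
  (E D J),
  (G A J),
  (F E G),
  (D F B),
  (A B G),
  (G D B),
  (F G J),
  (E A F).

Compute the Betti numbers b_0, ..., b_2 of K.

Take the total order A < B < D < E < F < G < J on the vertex set. Then K (dimension 2) consists of the simplices:

  0-simplices (7): A, B, D, E, F, G, J
  1-simplices (21): AB, AD, AE, AF, AG, AJ, BD, BE, BF, BG, BJ, DE, DF, DG, DJ, EF, EG, EJ, FG, FJ, GJ
  2-simplices (14): ABE, ABG, ADF, ADJ, AEF, AGJ, BDF, BDG, BEJ, BFJ, DEG, DEJ, EFG, FGJ

so the chain groups are C_0 ≅ Z^7, C_1 ≅ Z^21, C_2 ≅ Z^14.

The boundary map ∂_1: C_1 → C_0 is given by ∂[p,q] = [q] − [p]. For instance
  ∂AF = F − A.
As a 7×21 matrix over Z this has rank 6, with invariant factors (1,1,1,1,1,1).

The boundary map ∂_2: C_2 → C_1 maps a triangle to the signed sum of its edges. For instance
  ∂AEF = EF − AF + AE,
  ∂DEJ = EJ − DJ + DE.
As a 21×14 matrix over Z this has rank 13, with invariant factors (1,1,1,1,1,1,1,1,1,1,1,1,1).

Reading off H_k = ker ∂_k / im ∂_{k+1}:

  H_0: rank C_0 − rank ∂_1 = 7 − 6 = 1, and the invariant factors of ∂_1 are all 1, so H_0 = Z.
  H_1: rank ker ∂_1 − rank ∂_2 = (21 − 6) − 13 = 2, and the invariant factors of ∂_2 are all 1, so H_1 = Z^2.
  H_2: rank ker ∂_2 − rank ∂_3 = (14 − 13) − 0 = 1, and there is no ∂_3, so H_2 = Z.

Hence the Betti numbers are b_0 = 1, b_1 = 2, b_2 = 1.

b_0 = 1, b_1 = 2, b_2 = 1.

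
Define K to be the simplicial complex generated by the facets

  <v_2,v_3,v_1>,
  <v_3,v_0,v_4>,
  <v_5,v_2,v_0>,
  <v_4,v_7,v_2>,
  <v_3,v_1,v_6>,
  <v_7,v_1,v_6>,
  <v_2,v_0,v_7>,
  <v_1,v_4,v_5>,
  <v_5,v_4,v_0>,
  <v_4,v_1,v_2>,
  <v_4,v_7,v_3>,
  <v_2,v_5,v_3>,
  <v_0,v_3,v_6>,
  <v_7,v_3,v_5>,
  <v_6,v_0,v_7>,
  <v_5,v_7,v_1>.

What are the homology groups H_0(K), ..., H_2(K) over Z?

H_0 ≅ Z,  H_1 ≅ Z^2,  H_2 ≅ Z.

Take the total order v_0 < v_1 < v_2 < v_3 < v_4 < v_5 < v_6 < v_7 on the vertex set. Then K (dimension 2) consists of the simplices:

  0-simplices (8): [v_0], [v_1], [v_2], [v_3], [v_4], [v_5], [v_6], [v_7]
  1-simplices (24): (24 of them)
  2-simplices (16): (16 of them)

so the chain groups are C_0 ≅ Z^8, C_1 ≅ Z^24, C_2 ≅ Z^16.

Boundary ∂_1: C_1 → C_0 sends each edge [p,q] (with p < q) to q − p.
The resulting 8×24 matrix has rank 7, and its Smith normal form has invariant factors (1,1,1,1,1,1,1).

Boundary ∂_2: C_2 → C_1 acts by ∂[p,q,r] = [q,r] − [p,r] + [p,q]. For instance
  ∂[v_0,v_2,v_5] = [v_2,v_5] − [v_0,v_5] + [v_0,v_2],
  ∂[v_0,v_2,v_7] = [v_2,v_7] − [v_0,v_7] + [v_0,v_2].
This gives a 24×16 integer matrix of rank 15; reducing to Smith normal form yields diagonal entries (1,1,1,1,1,1,1,1,1,1,1,1,1,1,1).

Computing H_k = (kernel of ∂_k) / (image of ∂_{k+1}):

  H_0: rank C_0 − rank ∂_1 = 8 − 7 = 1, and the invariant factors of ∂_1 are all 1, so H_0 = Z.
  H_1: rank ker ∂_1 − rank ∂_2 = (24 − 7) − 15 = 2, and the invariant factors of ∂_2 are all 1, so H_1 = Z^2.
  H_2: rank ker ∂_2 − rank ∂_3 = (16 − 15) − 0 = 1, and there is no ∂_3, so H_2 = Z.

As a check, the Euler characteristic is 8 − 24 + 16 = 0, which agrees with 1 − 2 + 1 = 0.
(K is a triangulation of the torus T^2.)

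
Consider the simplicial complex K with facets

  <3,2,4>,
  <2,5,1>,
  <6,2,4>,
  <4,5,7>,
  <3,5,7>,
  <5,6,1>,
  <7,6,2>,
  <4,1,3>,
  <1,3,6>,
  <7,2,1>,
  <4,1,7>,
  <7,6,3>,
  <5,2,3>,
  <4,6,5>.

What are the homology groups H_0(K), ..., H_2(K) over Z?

H_0 ≅ Z,  H_1 ≅ Z^2,  H_2 ≅ Z.

Take the total order 1 < 2 < 3 < 4 < 5 < 6 < 7 on the vertex set. Then K (dimension 2) consists of the simplices:

  0-simplices (7): [1], [2], [3], [4], [5], [6], [7]
  1-simplices (21): [1,2], [1,3], [1,4], [1,5], [1,6], [1,7], [2,3], [2,4], [2,5], [2,6], [2,7], [3,4], [3,5], [3,6], [3,7], [4,5], [4,6], [4,7], [5,6], [5,7], [6,7]
  2-simplices (14): [1,2,5], [1,2,7], [1,3,4], [1,3,6], [1,4,7], [1,5,6], [2,3,4], [2,3,5], [2,4,6], [2,6,7], [3,5,7], [3,6,7], [4,5,6], [4,5,7]

giving chain groups C_0 ≅ Z^7, C_1 ≅ Z^21, C_2 ≅ Z^14.

Boundary ∂_1: C_1 → C_0 maps an edge to its endpoints' difference, ∂[p,q] = q − p. For instance
  ∂[1,2] = [2] − [1].
The resulting 7×21 matrix has rank 6, and its Smith normal form has invariant factors (1,1,1,1,1,1).

The boundary map ∂_2: C_2 → C_1 sends each 2-simplex [p,q,r] to [q,r] − [p,r] + [p,q]. For instance
  ∂[4,5,7] = [5,7] − [4,7] + [4,5],
  ∂[1,3,6] = [3,6] − [1,6] + [1,3].
As a 21×14 matrix over Z this has rank 13, with invariant factors (1,1,1,1,1,1,1,1,1,1,1,1,1).

Reading off H_k = ker ∂_k / im ∂_{k+1}:

  H_0: rank C_0 − rank ∂_1 = 7 − 6 = 1, and the invariant factors of ∂_1 are all 1, so H_0 ≅ Z.
  H_1: rank ker ∂_1 − rank ∂_2 = (21 − 6) − 13 = 2, and the invariant factors of ∂_2 are all 1, so H_1 ≅ Z^2.
  H_2: rank ker ∂_2 − rank ∂_3 = (14 − 13) − 0 = 1, and there is no ∂_3, so H_2 ≅ Z.

(K is a triangulation of the torus T^2.)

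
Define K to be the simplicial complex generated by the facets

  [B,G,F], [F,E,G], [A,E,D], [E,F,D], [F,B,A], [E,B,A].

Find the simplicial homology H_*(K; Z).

H_0 ≅ Z,  H_1 ≅ Z,  H_2 = 0.

Order the vertices as A < B < D < E < F < G. Listing each simplex with vertices in this order, K has dimension 2 with simplices:

  0-simplices (6): A, B, D, E, F, G
  1-simplices (12): AB, AD, AE, AF, BE, BF, BG, DE, DF, EF, EG, FG
  2-simplices (6): ABE, ABF, ADE, BFG, DEF, EFG

Hence C_0 ≅ Z^6, C_1 ≅ Z^12, C_2 ≅ Z^6.

Boundary ∂_1: C_1 → C_0 sends each edge [p,q] (with p < q) to q − p. For instance
  ∂AF = F − A.
The 6×12 boundary matrix has rank 5 and Smith normal form diag(1,1,1,1,1).

∂_2: C_2 → C_1 acts by ∂[p,q,r] = [q,r] − [p,r] + [p,q]. For instance
  ∂BFG = FG − BG + BF,
  ∂ABE = BE − AE + AB.
This gives a 12×6 integer matrix of rank 6; reducing to Smith normal form yields diagonal entries (1,1,1,1,1,1).

Now H_k = ker ∂_k / im ∂_{k+1}, so:

  H_0: rank C_0 − rank ∂_1 = 6 − 5 = 1, and the invariant factors of ∂_1 are all 1, so H_0 ≅ Z.
  H_1: rank ker ∂_1 − rank ∂_2 = (12 − 5) − 6 = 1, and the invariant factors of ∂_2 are all 1, so H_1 ≅ Z.
  H_2: rank ker ∂_2 − rank ∂_3 = (6 − 6) − 0 = 0, and there is no ∂_3, so H_2 ≅ 0.

As a check, the Euler characteristic is 6 − 12 + 6 = 0, which agrees with 1 − 1 + 0 = 0.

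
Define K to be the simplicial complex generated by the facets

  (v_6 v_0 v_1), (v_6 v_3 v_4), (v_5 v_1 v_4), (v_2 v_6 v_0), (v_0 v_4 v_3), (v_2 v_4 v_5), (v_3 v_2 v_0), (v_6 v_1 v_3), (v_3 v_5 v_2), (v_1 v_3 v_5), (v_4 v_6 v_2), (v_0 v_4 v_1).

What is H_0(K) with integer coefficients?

Fix the vertex order v_0 < v_1 < v_2 < v_3 < v_4 < v_5 < v_6 and write every simplex with vertices in increasing order. Then dim K = 2 and the simplices of K are:

  0-simplices (7): [v_0], [v_1], [v_2], [v_3], [v_4], [v_5], [v_6]
  1-simplices (18): (18 of them)
  2-simplices (12): (12 of them)

Hence C_0 ≅ Z^7, C_1 ≅ Z^18, C_2 ≅ Z^12.

Boundary ∂_1: C_1 → C_0 maps an edge to its endpoints' difference, ∂[p,q] = q − p.
This gives a 7×18 integer matrix of rank 6; reducing to Smith normal form yields diagonal entries (1,1,1,1,1,1).

∂_2: C_2 → C_1 maps a triangle to the signed sum of its edges. For instance
  ∂[v_2,v_3,v_5] = [v_3,v_5] − [v_2,v_5] + [v_2,v_3],
  ∂[v_0,v_3,v_4] = [v_3,v_4] − [v_0,v_4] + [v_0,v_3].
The resulting 18×12 matrix has rank 12, and its Smith normal form has invariant factors (1,1,1,1,1,1,1,1,1,1,1,2).

Computing H_k = (kernel of ∂_k) / (image of ∂_{k+1}):

  H_0: rank C_0 − rank ∂_1 = 7 − 6 = 1, and the invariant factors of ∂_1 are all 1, so H_0 = Z.

(K is a triangulation of the real projective plane RP^2.)

H_0 = Z.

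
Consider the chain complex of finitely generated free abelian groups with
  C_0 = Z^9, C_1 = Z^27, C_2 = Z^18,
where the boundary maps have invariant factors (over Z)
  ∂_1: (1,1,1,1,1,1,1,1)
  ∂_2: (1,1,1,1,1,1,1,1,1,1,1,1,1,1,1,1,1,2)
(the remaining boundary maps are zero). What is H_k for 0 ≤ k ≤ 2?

H_0 ≅ Z,  H_1 ≅ Z ⊕ Z/2,  H_2 = 0.

H_0: b_0 = 9 − 0 − 8 = 1; torsion from ∂_1 factors > 1: none. So H_0 ≅ Z.
H_1: b_1 = 27 − 8 − 18 = 1; torsion from ∂_2 factors > 1: [2]. So H_1 ≅ Z ⊕ Z/2.
H_2: b_2 = 18 − 18 − 0 = 0; torsion from ∂_3 factors > 1: none. So H_2 ≅ 0.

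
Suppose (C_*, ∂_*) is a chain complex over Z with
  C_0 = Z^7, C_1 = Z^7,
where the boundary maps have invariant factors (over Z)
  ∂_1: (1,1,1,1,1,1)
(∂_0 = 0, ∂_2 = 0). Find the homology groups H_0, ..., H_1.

H_0 ≅ Z,  H_1 ≅ Z.

H_0: b_0 = 7 − 0 − 6 = 1; torsion from ∂_1 factors > 1: none. So H_0 ≅ Z.
H_1: b_1 = 7 − 6 − 0 = 1; torsion from ∂_2 factors > 1: none. So H_1 ≅ Z.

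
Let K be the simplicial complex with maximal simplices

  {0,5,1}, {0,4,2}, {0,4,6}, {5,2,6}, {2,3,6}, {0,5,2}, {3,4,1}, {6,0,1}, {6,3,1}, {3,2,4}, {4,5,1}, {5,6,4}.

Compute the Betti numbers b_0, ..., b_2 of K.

b_0 = 1, b_1 = 0, b_2 = 0.

Order the vertices as 0 < 1 < 2 < 3 < 4 < 5 < 6. Listing each simplex with vertices in this order, K has dimension 2 with simplices:

  0-simplices (7): [0], [1], [2], [3], [4], [5], [6]
  1-simplices (18): [0,1], [0,2], [0,4], [0,5], [0,6], [1,3], [1,4], [1,5], [1,6], [2,3], [2,4], [2,5], [2,6], [3,4], [3,6], [4,5], [4,6], [5,6]
  2-simplices (12): [0,1,5], [0,1,6], [0,2,4], [0,2,5], [0,4,6], [1,3,4], [1,3,6], [1,4,5], [2,3,4], [2,3,6], [2,5,6], [4,5,6]

giving chain groups C_0 ≅ Z^7, C_1 ≅ Z^18, C_2 ≅ Z^12.

Boundary ∂_1: C_1 → C_0 sends each edge [p,q] (with p < q) to q − p.
As a 7×18 matrix over Z this has rank 6, with invariant factors (1,1,1,1,1,1).

Boundary ∂_2: C_2 → C_1 maps a triangle to the signed sum of its edges. For instance
  ∂[1,3,4] = [3,4] − [1,4] + [1,3],
  ∂[1,3,6] = [3,6] − [1,6] + [1,3].
This gives a 18×12 integer matrix of rank 12; reducing to Smith normal form yields diagonal entries (1,1,1,1,1,1,1,1,1,1,1,2).

Reading off H_k = ker ∂_k / im ∂_{k+1}:

  H_0: rank C_0 − rank ∂_1 = 7 − 6 = 1, and the invariant factors of ∂_1 are all 1, so H_0 = Z.
  H_1: rank ker ∂_1 − rank ∂_2 = (18 − 6) − 12 = 0, and ∂_2 has invariant factor 2 > 1, so H_1 = Z/2.
  H_2: rank ker ∂_2 − rank ∂_3 = (12 − 12) − 0 = 0, and there is no ∂_3, so H_2 = 0.

As a check, the Euler characteristic is 7 − 18 + 12 = 1, which agrees with 1 − 0 + 0 = 1.

Hence the Betti numbers are b_0 = 1, b_1 = 0, b_2 = 0.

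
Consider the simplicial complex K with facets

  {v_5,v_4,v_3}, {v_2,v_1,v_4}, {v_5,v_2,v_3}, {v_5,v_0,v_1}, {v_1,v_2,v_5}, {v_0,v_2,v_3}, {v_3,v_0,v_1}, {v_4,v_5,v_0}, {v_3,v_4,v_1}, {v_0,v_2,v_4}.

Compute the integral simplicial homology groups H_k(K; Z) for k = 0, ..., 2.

K has 6 vertices, 15 edges, 10 triangles.
rank ∂_0 = 0, rank ∂_1 = 5 ⇒ b_0 = 6 − 0 − 5 = 1; all invariant factors of ∂_1 are 1 so no torsion. So H_0 ≅ Z.
rank ∂_1 = 5, rank ∂_2 = 10 ⇒ b_1 = 15 − 5 − 10 = 0; ∂_2 has invariant factor(s) [2] giving torsion. So H_1 ≅ Z/2.
rank ∂_2 = 10, rank ∂_3 = 0 ⇒ b_2 = 10 − 10 − 0 = 0. So H_2 ≅ 0.

H_0 = Z,  H_1 = Z/2,  H_2 = 0.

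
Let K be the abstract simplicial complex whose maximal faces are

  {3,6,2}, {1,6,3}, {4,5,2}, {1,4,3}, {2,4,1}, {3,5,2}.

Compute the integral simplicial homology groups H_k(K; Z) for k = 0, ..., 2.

Take the total order 1 < 2 < 3 < 4 < 5 < 6 on the vertex set. Then K (dimension 2) consists of the simplices:

  0-simplices (6): [1], [2], [3], [4], [5], [6]
  1-simplices (12): [1,2], [1,3], [1,4], [1,6], [2,3], [2,4], [2,5], [2,6], [3,4], [3,5], [3,6], [4,5]
  2-simplices (6): [1,2,4], [1,3,4], [1,3,6], [2,3,5], [2,3,6], [2,4,5]

Hence C_0 ≅ Z^6, C_1 ≅ Z^12, C_2 ≅ Z^6.

The boundary map ∂_1: C_1 → C_0 sends each edge [p,q] (with p < q) to q − p. For instance
  ∂[1,3] = [3] − [1].
The 6×12 boundary matrix has rank 5 and Smith normal form diag(1,1,1,1,1).

∂_2: C_2 → C_1 sends each 2-simplex [p,q,r] to [q,r] − [p,r] + [p,q]. For instance
  ∂[1,2,4] = [2,4] − [1,4] + [1,2],
  ∂[1,3,6] = [3,6] − [1,6] + [1,3].
This gives a 12×6 integer matrix of rank 6; reducing to Smith normal form yields diagonal entries (1,1,1,1,1,1).

Now H_k = ker ∂_k / im ∂_{k+1}, so:

  H_0: rank C_0 − rank ∂_1 = 6 − 5 = 1, and the invariant factors of ∂_1 are all 1, so H_0 = Z.
  H_1: rank ker ∂_1 − rank ∂_2 = (12 − 5) − 6 = 1, and the invariant factors of ∂_2 are all 1, so H_1 = Z.
  H_2: rank ker ∂_2 − rank ∂_3 = (6 − 6) − 0 = 0, and there is no ∂_3, so H_2 = 0.

As a check, the Euler characteristic is 6 − 12 + 6 = 0, which agrees with 1 − 1 + 0 = 0.
(K is a triangulation of the cylinder S^1 x I.)

H_0 = Z,  H_1 = Z,  H_2 = 0.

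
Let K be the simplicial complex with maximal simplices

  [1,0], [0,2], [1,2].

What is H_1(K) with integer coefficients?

H_1 = Z.

K has 3 vertices, 3 edges.
rank ∂_1 = 2, rank ∂_2 = 0 ⇒ b_1 = 3 − 2 − 0 = 1. So H_1 ≅ Z.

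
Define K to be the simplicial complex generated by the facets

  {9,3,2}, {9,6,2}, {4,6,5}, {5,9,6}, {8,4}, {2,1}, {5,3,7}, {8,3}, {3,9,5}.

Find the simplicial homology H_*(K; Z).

H_0 = Z,  H_1 = Z,  H_2 = 0.

Take the total order 1 < 2 < 3 < 4 < 5 < 6 < 7 < 8 < 9 on the vertex set. Then K (dimension 2) consists of the simplices:

  0-simplices (9): [1], [2], [3], [4], [5], [6], [7], [8], [9]
  1-simplices (15): [1,2], [2,3], [2,6], [2,9], [3,5], [3,7], [3,8], [3,9], [4,5], [4,6], [4,8], [5,6], [5,7], [5,9], [6,9]
  2-simplices (6): [2,3,9], [2,6,9], [3,5,7], [3,5,9], [4,5,6], [5,6,9]

Hence C_0 ≅ Z^9, C_1 ≅ Z^15, C_2 ≅ Z^6.

∂_1: C_1 → C_0 maps an edge to its endpoints' difference, ∂[p,q] = q − p. For instance
  ∂[5,7] = [7] − [5].
The resulting 9×15 matrix has rank 8, and its Smith normal form has invariant factors (1,1,1,1,1,1,1,1).

∂_2: C_2 → C_1 acts by ∂[p,q,r] = [q,r] − [p,r] + [p,q]. For instance
  ∂[2,3,9] = [3,9] − [2,9] + [2,3],
  ∂[4,5,6] = [5,6] − [4,6] + [4,5].
As a 15×6 matrix over Z this has rank 6, with invariant factors (1,1,1,1,1,1).

From H_k ≅ ker(∂_k) / im(∂_{k+1}) we obtain:

  H_0: rank C_0 − rank ∂_1 = 9 − 8 = 1, and the invariant factors of ∂_1 are all 1, so H_0 = Z.
  H_1: rank ker ∂_1 − rank ∂_2 = (15 − 8) − 6 = 1, and the invariant factors of ∂_2 are all 1, so H_1 = Z.
  H_2: rank ker ∂_2 − rank ∂_3 = (6 − 6) − 0 = 0, and there is no ∂_3, so H_2 = 0.

As a check, the Euler characteristic is 9 − 15 + 6 = 0, which agrees with 1 − 1 + 0 = 0.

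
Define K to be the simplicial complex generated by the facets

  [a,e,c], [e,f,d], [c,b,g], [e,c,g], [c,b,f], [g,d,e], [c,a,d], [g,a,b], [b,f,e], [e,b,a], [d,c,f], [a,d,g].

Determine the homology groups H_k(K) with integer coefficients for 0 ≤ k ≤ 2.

Fix the vertex order a < b < c < d < e < f < g and write every simplex with vertices in increasing order. Then dim K = 2 and the simplices of K are:

  0-simplices (7): a, b, c, d, e, f, g
  1-simplices (18): ab, ac, ad, ae, ag, bc, be, bf, bg, cd, ce, cf, cg, de, df, dg, ef, eg
  2-simplices (12): abe, abg, acd, ace, adg, bcf, bcg, bef, cdf, ceg, def, deg

giving chain groups C_0 ≅ Z^7, C_1 ≅ Z^18, C_2 ≅ Z^12.

Boundary ∂_1: C_1 → C_0 sends each edge [p,q] (with p < q) to q − p. For instance
  ∂dg = g − d.
This gives a 7×18 integer matrix of rank 6; reducing to Smith normal form yields diagonal entries (1,1,1,1,1,1).

The boundary map ∂_2: C_2 → C_1 maps a triangle to the signed sum of its edges. For instance
  ∂adg = dg − ag + ad,
  ∂ceg = eg − cg + ce.
The resulting 18×12 matrix has rank 12, and its Smith normal form has invariant factors (1,1,1,1,1,1,1,1,1,1,1,2).

Now H_k = ker ∂_k / im ∂_{k+1}, so:

  H_0: rank C_0 − rank ∂_1 = 7 − 6 = 1, and the invariant factors of ∂_1 are all 1, so H_0 ≅ Z.
  H_1: rank ker ∂_1 − rank ∂_2 = (18 − 6) − 12 = 0, and ∂_2 has invariant factor 2 > 1, so H_1 ≅ Z_2.
  H_2: rank ker ∂_2 − rank ∂_3 = (12 − 12) − 0 = 0, and there is no ∂_3, so H_2 ≅ 0.

H_0 ≅ Z,  H_1 ≅ Z_2,  H_2 = 0.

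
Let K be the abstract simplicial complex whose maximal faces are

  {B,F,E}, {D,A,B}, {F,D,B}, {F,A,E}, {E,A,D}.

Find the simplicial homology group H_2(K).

Order the vertices as A < B < D < E < F. Listing each simplex with vertices in this order, K has dimension 2 with simplices:

  0-simplices (5): A, B, D, E, F
  1-simplices (10): AB, AD, AE, AF, BD, BE, BF, DE, DF, EF
  2-simplices (5): ABD, ADE, AEF, BDF, BEF

so the chain groups are C_0 ≅ Z^5, C_1 ≅ Z^10, C_2 ≅ Z^5.

Boundary ∂_1: C_1 → C_0 sends each edge [p,q] (with p < q) to q − p.
The resulting 5×10 matrix has rank 4, and its Smith normal form has invariant factors (1,1,1,1).

∂_2: C_2 → C_1 sends each 2-simplex [p,q,r] to [q,r] − [p,r] + [p,q]. For instance
  ∂AEF = EF − AF + AE,
  ∂ADE = DE − AE + AD.
The resulting 10×5 matrix has rank 5, and its Smith normal form has invariant factors (1,1,1,1,1).

Reading off H_k = ker ∂_k / im ∂_{k+1}:

  H_2: rank ker ∂_2 − rank ∂_3 = (5 − 5) − 0 = 0, and there is no ∂_3, so H_2 ≅ 0.

(K is a triangulation of the Möbius band.)

H_2 = 0.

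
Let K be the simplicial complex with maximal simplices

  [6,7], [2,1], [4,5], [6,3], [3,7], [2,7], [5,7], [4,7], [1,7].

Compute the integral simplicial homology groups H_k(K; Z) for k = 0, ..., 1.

Take the total order 1 < 2 < 3 < 4 < 5 < 6 < 7 on the vertex set. Then K (dimension 1) consists of the simplices:

  0-simplices (7): [1], [2], [3], [4], [5], [6], [7]
  1-simplices (9): [1,2], [1,7], [2,7], [3,6], [3,7], [4,5], [4,7], [5,7], [6,7]

giving chain groups C_0 ≅ Z^7, C_1 ≅ Z^9.

Boundary ∂_1: C_1 → C_0 is given by ∂[p,q] = [q] − [p]. For instance
  ∂[1,2] = [2] − [1].
The 7×9 boundary matrix has rank 6 and Smith normal form diag(1,1,1,1,1,1).

Reading off H_k = ker ∂_k / im ∂_{k+1}:

  H_0: rank C_0 − rank ∂_1 = 7 − 6 = 1, and the invariant factors of ∂_1 are all 1, so H_0 ≅ Z.
  H_1: rank ker ∂_1 − rank ∂_2 = (9 − 6) − 0 = 3, and there is no ∂_2, so H_1 ≅ Z^3.

(K is a triangulation of a wedge of 3 circles.)

H_0 ≅ Z,  H_1 ≅ Z^3.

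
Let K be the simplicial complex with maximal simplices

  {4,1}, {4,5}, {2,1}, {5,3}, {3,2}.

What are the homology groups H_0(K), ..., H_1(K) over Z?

H_0 = Z,  H_1 = Z.

K has 5 vertices, 5 edges.
rank ∂_0 = 0, rank ∂_1 = 4 ⇒ b_0 = 5 − 0 − 4 = 1; all invariant factors of ∂_1 are 1 so no torsion. So H_0 = Z.
rank ∂_1 = 4, rank ∂_2 = 0 ⇒ b_1 = 5 − 4 − 0 = 1. So H_1 = Z.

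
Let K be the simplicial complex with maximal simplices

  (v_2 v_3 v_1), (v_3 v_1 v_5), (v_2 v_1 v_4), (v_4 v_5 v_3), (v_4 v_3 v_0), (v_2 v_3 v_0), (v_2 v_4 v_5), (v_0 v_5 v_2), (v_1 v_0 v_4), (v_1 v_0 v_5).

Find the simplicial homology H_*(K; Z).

Fix the vertex order v_0 < v_1 < v_2 < v_3 < v_4 < v_5 and write every simplex with vertices in increasing order. Then dim K = 2 and the simplices of K are:

  0-simplices (6): [v_0], [v_1], [v_2], [v_3], [v_4], [v_5]
  1-simplices (15): (15 of them)
  2-simplices (10): [v_0,v_1,v_4], [v_0,v_1,v_5], [v_0,v_2,v_3], [v_0,v_2,v_5], [v_0,v_3,v_4], [v_1,v_2,v_3], [v_1,v_2,v_4], [v_1,v_3,v_5], [v_2,v_4,v_5], [v_3,v_4,v_5]

giving chain groups C_0 ≅ Z^6, C_1 ≅ Z^15, C_2 ≅ Z^10.

Boundary ∂_1: C_1 → C_0 is given by ∂[p,q] = [q] − [p]. For instance
  ∂[v_1,v_5] = [v_5] − [v_1].
As a 6×15 matrix over Z this has rank 5, with invariant factors (1,1,1,1,1).

The boundary map ∂_2: C_2 → C_1 acts by ∂[p,q,r] = [q,r] − [p,r] + [p,q]. For instance
  ∂[v_0,v_1,v_4] = [v_1,v_4] − [v_0,v_4] + [v_0,v_1],
  ∂[v_0,v_1,v_5] = [v_1,v_5] − [v_0,v_5] + [v_0,v_1].
The resulting 15×10 matrix has rank 10, and its Smith normal form has invariant factors (1,1,1,1,1,1,1,1,1,2).

Reading off H_k = ker ∂_k / im ∂_{k+1}:

  H_0: rank C_0 − rank ∂_1 = 6 − 5 = 1, and the invariant factors of ∂_1 are all 1, so H_0 ≅ Z.
  H_1: rank ker ∂_1 − rank ∂_2 = (15 − 5) − 10 = 0, and ∂_2 has invariant factor 2 > 1, so H_1 ≅ Z/2Z.
  H_2: rank ker ∂_2 − rank ∂_3 = (10 − 10) − 0 = 0, and there is no ∂_3, so H_2 ≅ 0.

As a check, the Euler characteristic is 6 − 15 + 10 = 1, which agrees with 1 − 0 + 0 = 1.

H_0 = Z,  H_1 = Z/2Z,  H_2 = 0.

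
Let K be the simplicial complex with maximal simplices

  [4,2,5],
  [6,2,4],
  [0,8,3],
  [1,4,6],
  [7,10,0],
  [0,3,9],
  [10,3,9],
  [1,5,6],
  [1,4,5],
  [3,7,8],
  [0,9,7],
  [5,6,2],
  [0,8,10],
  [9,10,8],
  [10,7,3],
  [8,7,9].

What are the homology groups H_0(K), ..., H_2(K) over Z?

Take the total order 0 < 1 < 2 < 3 < 4 < 5 < 6 < 7 < 8 < 9 < 10 on the vertex set. Then K (dimension 2) consists of the simplices:

  0-simplices (11): [0], [1], [2], [3], [4], [5], [6], [7], [8], [9], [10]
  1-simplices (24): (24 of them)
  2-simplices (16): [0,3,8], [0,3,9], [0,7,9], [0,7,10], [0,8,10], [1,4,5], [1,4,6], [1,5,6], [2,4,5], [2,4,6], [2,5,6], [3,7,8], [3,7,10], [3,9,10], [7,8,9], [8,9,10]

Hence C_0 ≅ Z^11, C_1 ≅ Z^24, C_2 ≅ Z^16.

∂_1: C_1 → C_0 maps an edge to its endpoints' difference, ∂[p,q] = q − p. For instance
  ∂[3,9] = [9] − [3].
The resulting 11×24 matrix has rank 9, and its Smith normal form has invariant factors (1,1,1,1,1,1,1,1,1).

Boundary ∂_2: C_2 → C_1 sends each 2-simplex [p,q,r] to [q,r] − [p,r] + [p,q]. For instance
  ∂[0,3,8] = [3,8] − [0,8] + [0,3],
  ∂[8,9,10] = [9,10] − [8,10] + [8,9].
The 24×16 boundary matrix has rank 15 and Smith normal form diag(1,1,1,1,1,1,1,1,1,1,1,1,1,1,2).

Computing H_k = (kernel of ∂_k) / (image of ∂_{k+1}):

  H_0: rank C_0 − rank ∂_1 = 11 − 9 = 2, and the invariant factors of ∂_1 are all 1, so H_0 = Z^2.
  H_1: rank ker ∂_1 − rank ∂_2 = (24 − 9) − 15 = 0, and ∂_2 has invariant factor 2 > 1, so H_1 = Z/2.
  H_2: rank ker ∂_2 − rank ∂_3 = (16 − 15) − 0 = 1, and there is no ∂_3, so H_2 = Z.

As a check, the Euler characteristic is 11 − 24 + 16 = 3, which agrees with 2 − 0 + 1 = 3.

H_0 ≅ Z^2,  H_1 ≅ Z/2,  H_2 ≅ Z.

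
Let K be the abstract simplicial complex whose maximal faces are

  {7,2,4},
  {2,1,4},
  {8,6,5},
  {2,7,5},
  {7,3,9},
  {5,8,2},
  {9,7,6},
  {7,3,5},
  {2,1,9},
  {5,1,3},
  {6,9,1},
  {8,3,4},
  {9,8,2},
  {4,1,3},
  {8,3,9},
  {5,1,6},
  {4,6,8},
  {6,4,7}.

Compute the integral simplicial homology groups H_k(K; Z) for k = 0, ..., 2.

Fix the vertex order 1 < 2 < 3 < 4 < 5 < 6 < 7 < 8 < 9 and write every simplex with vertices in increasing order. Then dim K = 2 and the simplices of K are:

  0-simplices (9): [1], [2], [3], [4], [5], [6], [7], [8], [9]
  1-simplices (27): (27 of them)
  2-simplices (18): [1,2,4], [1,2,9], [1,3,4], [1,3,5], [1,5,6], [1,6,9], [2,4,7], [2,5,7], [2,5,8], [2,8,9], [3,4,8], [3,5,7], [3,7,9], [3,8,9], [4,6,7], [4,6,8], [5,6,8], [6,7,9]

so the chain groups are C_0 ≅ Z^9, C_1 ≅ Z^27, C_2 ≅ Z^18.

Boundary ∂_1: C_1 → C_0 maps an edge to its endpoints' difference, ∂[p,q] = q − p.
The 9×27 boundary matrix has rank 8 and Smith normal form diag(1,1,1,1,1,1,1,1).

∂_2: C_2 → C_1 acts by ∂[p,q,r] = [q,r] − [p,r] + [p,q]. For instance
  ∂[1,6,9] = [6,9] − [1,9] + [1,6],
  ∂[1,5,6] = [5,6] − [1,6] + [1,5].
The 27×18 boundary matrix has rank 17 and Smith normal form diag(1,1,1,1,1,1,1,1,1,1,1,1,1,1,1,1,1).

Reading off H_k = ker ∂_k / im ∂_{k+1}:

  H_0: rank C_0 − rank ∂_1 = 9 − 8 = 1, and the invariant factors of ∂_1 are all 1, so H_0 ≅ Z.
  H_1: rank ker ∂_1 − rank ∂_2 = (27 − 8) − 17 = 2, and the invariant factors of ∂_2 are all 1, so H_1 ≅ Z^2.
  H_2: rank ker ∂_2 − rank ∂_3 = (18 − 17) − 0 = 1, and there is no ∂_3, so H_2 ≅ Z.

As a check, the Euler characteristic is 9 − 27 + 18 = 0, which agrees with 1 − 2 + 1 = 0.
(K is a triangulation of the torus T^2.)

H_0 = Z,  H_1 = Z^2,  H_2 = Z.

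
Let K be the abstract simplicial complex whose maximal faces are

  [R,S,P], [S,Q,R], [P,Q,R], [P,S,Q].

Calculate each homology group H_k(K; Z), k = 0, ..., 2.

H_0 ≅ Z,  H_1 = 0,  H_2 ≅ Z.

Take the total order P < Q < R < S on the vertex set. Then K (dimension 2) consists of the simplices:

  0-simplices (4): P, Q, R, S
  1-simplices (6): PQ, PR, PS, QR, QS, RS
  2-simplices (4): PQR, PQS, PRS, QRS

giving chain groups C_0 ≅ Z^4, C_1 ≅ Z^6, C_2 ≅ Z^4.

∂_1: C_1 → C_0 sends each edge [p,q] (with p < q) to q − p. For instance
  ∂QS = S − Q.
As a 4×6 matrix over Z this has rank 3, with invariant factors (1,1,1).

∂_2: C_2 → C_1 maps a triangle to the signed sum of its edges. For instance
  ∂PRS = RS − PS + PR,
  ∂QRS = RS − QS + QR.
The resulting 6×4 matrix has rank 3, and its Smith normal form has invariant factors (1,1,1).

Now H_k = ker ∂_k / im ∂_{k+1}, so:

  H_0: rank C_0 − rank ∂_1 = 4 − 3 = 1, and the invariant factors of ∂_1 are all 1, so H_0 = Z.
  H_1: rank ker ∂_1 − rank ∂_2 = (6 − 3) − 3 = 0, and the invariant factors of ∂_2 are all 1, so H_1 = 0.
  H_2: rank ker ∂_2 − rank ∂_3 = (4 − 3) − 0 = 1, and there is no ∂_3, so H_2 = Z.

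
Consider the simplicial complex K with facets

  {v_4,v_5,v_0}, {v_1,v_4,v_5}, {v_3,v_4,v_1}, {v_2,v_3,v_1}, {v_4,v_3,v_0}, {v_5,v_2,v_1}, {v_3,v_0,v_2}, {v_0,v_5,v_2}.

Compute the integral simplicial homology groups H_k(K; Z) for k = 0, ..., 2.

H_0 = Z,  H_1 = 0,  H_2 = Z.

Fix the vertex order v_0 < v_1 < v_2 < v_3 < v_4 < v_5 and write every simplex with vertices in increasing order. Then dim K = 2 and the simplices of K are:

  0-simplices (6): [v_0], [v_1], [v_2], [v_3], [v_4], [v_5]
  1-simplices (12): [v_0,v_2], [v_0,v_3], [v_0,v_4], [v_0,v_5], [v_1,v_2], [v_1,v_3], [v_1,v_4], [v_1,v_5], [v_2,v_3], [v_2,v_5], [v_3,v_4], [v_4,v_5]
  2-simplices (8): [v_0,v_2,v_3], [v_0,v_2,v_5], [v_0,v_3,v_4], [v_0,v_4,v_5], [v_1,v_2,v_3], [v_1,v_2,v_5], [v_1,v_3,v_4], [v_1,v_4,v_5]

giving chain groups C_0 ≅ Z^6, C_1 ≅ Z^12, C_2 ≅ Z^8.

∂_1: C_1 → C_0 sends each edge [p,q] (with p < q) to q − p. For instance
  ∂[v_1,v_5] = [v_5] − [v_1].
This gives a 6×12 integer matrix of rank 5; reducing to Smith normal form yields diagonal entries (1,1,1,1,1).

The boundary map ∂_2: C_2 → C_1 sends each 2-simplex [p,q,r] to [q,r] − [p,r] + [p,q]. For instance
  ∂[v_1,v_2,v_5] = [v_2,v_5] − [v_1,v_5] + [v_1,v_2],
  ∂[v_1,v_3,v_4] = [v_3,v_4] − [v_1,v_4] + [v_1,v_3].
The resulting 12×8 matrix has rank 7, and its Smith normal form has invariant factors (1,1,1,1,1,1,1).

Computing H_k = (kernel of ∂_k) / (image of ∂_{k+1}):

  H_0: rank C_0 − rank ∂_1 = 6 − 5 = 1, and the invariant factors of ∂_1 are all 1, so H_0 ≅ Z.
  H_1: rank ker ∂_1 − rank ∂_2 = (12 − 5) − 7 = 0, and the invariant factors of ∂_2 are all 1, so H_1 ≅ 0.
  H_2: rank ker ∂_2 − rank ∂_3 = (8 − 7) − 0 = 1, and there is no ∂_3, so H_2 ≅ Z.

(K is a triangulation of the 2-sphere S^2.)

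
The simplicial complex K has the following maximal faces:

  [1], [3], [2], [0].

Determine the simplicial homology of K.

H_0 = Z^4.

We work with the vertex ordering 0 < 1 < 2 < 3. The simplices of K, each written with vertices in increasing order, are:

  0-simplices (4): [0], [1], [2], [3]

so the chain groups are C_0 ≅ Z^4.

Reading off H_k = ker ∂_k / im ∂_{k+1}:

  H_0: rank C_0 − rank ∂_1 = 4 − 0 = 4, and there is no ∂_1, so H_0 ≅ Z^4.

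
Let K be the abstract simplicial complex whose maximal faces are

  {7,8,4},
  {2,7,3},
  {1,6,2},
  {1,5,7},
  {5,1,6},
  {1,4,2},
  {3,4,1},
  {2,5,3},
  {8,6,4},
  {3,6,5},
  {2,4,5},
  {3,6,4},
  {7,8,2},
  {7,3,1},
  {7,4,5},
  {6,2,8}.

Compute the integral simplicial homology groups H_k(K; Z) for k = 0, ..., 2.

H_0 = Z,  H_1 = Z^2,  H_2 = Z.

We work with the vertex ordering 1 < 2 < 3 < 4 < 5 < 6 < 7 < 8. The simplices of K, each written with vertices in increasing order, are:

  0-simplices (8): [1], [2], [3], [4], [5], [6], [7], [8]
  1-simplices (24): (24 of them)
  2-simplices (16): [1,2,4], [1,2,6], [1,3,4], [1,3,7], [1,5,6], [1,5,7], [2,3,5], [2,3,7], [2,4,5], [2,6,8], [2,7,8], [3,4,6], [3,5,6], [4,5,7], [4,6,8], [4,7,8]

Hence C_0 ≅ Z^8, C_1 ≅ Z^24, C_2 ≅ Z^16.

∂_1: C_1 → C_0 sends each edge [p,q] (with p < q) to q − p.
This gives a 8×24 integer matrix of rank 7; reducing to Smith normal form yields diagonal entries (1,1,1,1,1,1,1).

The boundary map ∂_2: C_2 → C_1 sends each 2-simplex [p,q,r] to [q,r] − [p,r] + [p,q]. For instance
  ∂[2,3,7] = [3,7] − [2,7] + [2,3],
  ∂[4,6,8] = [6,8] − [4,8] + [4,6].
The resulting 24×16 matrix has rank 15, and its Smith normal form has invariant factors (1,1,1,1,1,1,1,1,1,1,1,1,1,1,1).

From H_k ≅ ker(∂_k) / im(∂_{k+1}) we obtain:

  H_0: rank C_0 − rank ∂_1 = 8 − 7 = 1, and the invariant factors of ∂_1 are all 1, so H_0 ≅ Z.
  H_1: rank ker ∂_1 − rank ∂_2 = (24 − 7) − 15 = 2, and the invariant factors of ∂_2 are all 1, so H_1 ≅ Z^2.
  H_2: rank ker ∂_2 − rank ∂_3 = (16 − 15) − 0 = 1, and there is no ∂_3, so H_2 ≅ Z.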